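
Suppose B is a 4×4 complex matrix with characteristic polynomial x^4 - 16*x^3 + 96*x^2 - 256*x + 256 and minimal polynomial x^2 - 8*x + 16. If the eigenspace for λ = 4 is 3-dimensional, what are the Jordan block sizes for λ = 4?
Block sizes for λ = 4: [2, 1, 1]

Step 1 — from the characteristic polynomial, algebraic multiplicity of λ = 4 is 4. From dim ker(B − (4)·I) = 3, there are exactly 3 Jordan blocks for λ = 4.
Step 2 — from the minimal polynomial, the factor (x − 4)^2 tells us the largest block for λ = 4 has size 2.
Step 3 — with total size 4, 3 blocks, and largest block 2, the block sizes (in nonincreasing order) are [2, 1, 1].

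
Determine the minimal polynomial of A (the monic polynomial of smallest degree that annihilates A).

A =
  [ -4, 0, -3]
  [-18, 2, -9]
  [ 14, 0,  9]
x^2 - 5*x + 6

The characteristic polynomial is χ_A(x) = (x - 3)*(x - 2)^2, so the eigenvalues are known. The minimal polynomial is
  m_A(x) = Π_λ (x − λ)^{k_λ}
where k_λ is the size of the *largest* Jordan block for λ (equivalently, the smallest k with (A − λI)^k v = 0 for every generalised eigenvector v of λ).

  λ = 2: largest Jordan block has size 1, contributing (x − 2)
  λ = 3: largest Jordan block has size 1, contributing (x − 3)

So m_A(x) = (x - 3)*(x - 2) = x^2 - 5*x + 6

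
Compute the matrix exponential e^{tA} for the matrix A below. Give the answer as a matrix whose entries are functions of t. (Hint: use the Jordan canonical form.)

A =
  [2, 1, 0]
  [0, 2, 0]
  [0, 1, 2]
e^{tA} =
  [exp(2*t), t*exp(2*t), 0]
  [0, exp(2*t), 0]
  [0, t*exp(2*t), exp(2*t)]

Strategy: write A = P · J · P⁻¹ where J is a Jordan canonical form, so e^{tA} = P · e^{tJ} · P⁻¹, and e^{tJ} can be computed block-by-block.

A has Jordan form
J =
  [2, 1, 0]
  [0, 2, 0]
  [0, 0, 2]
(up to reordering of blocks).

Per-block formulas:
  For a 2×2 Jordan block J_2(2): exp(t · J_2(2)) = e^(2t)·(I + t·N), where N is the 2×2 nilpotent shift.
  For a 1×1 block at λ = 2: exp(t · [2]) = [e^(2t)].

After assembling e^{tJ} and conjugating by P, we get:

e^{tA} =
  [exp(2*t), t*exp(2*t), 0]
  [0, exp(2*t), 0]
  [0, t*exp(2*t), exp(2*t)]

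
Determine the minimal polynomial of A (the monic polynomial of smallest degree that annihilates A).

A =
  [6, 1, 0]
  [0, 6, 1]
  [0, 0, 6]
x^3 - 18*x^2 + 108*x - 216

The characteristic polynomial is χ_A(x) = (x - 6)^3, so the eigenvalues are known. The minimal polynomial is
  m_A(x) = Π_λ (x − λ)^{k_λ}
where k_λ is the size of the *largest* Jordan block for λ (equivalently, the smallest k with (A − λI)^k v = 0 for every generalised eigenvector v of λ).

  λ = 6: largest Jordan block has size 3, contributing (x − 6)^3

So m_A(x) = (x - 6)^3 = x^3 - 18*x^2 + 108*x - 216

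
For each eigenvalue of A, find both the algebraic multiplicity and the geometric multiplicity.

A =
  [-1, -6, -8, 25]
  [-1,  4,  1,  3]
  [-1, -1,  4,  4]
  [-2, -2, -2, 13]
λ = 5: alg = 4, geom = 2

Step 1 — factor the characteristic polynomial to read off the algebraic multiplicities:
  χ_A(x) = (x - 5)^4

Step 2 — compute geometric multiplicities via the rank-nullity identity g(λ) = n − rank(A − λI):
  rank(A − (5)·I) = 2, so dim ker(A − (5)·I) = n − 2 = 2

Summary:
  λ = 5: algebraic multiplicity = 4, geometric multiplicity = 2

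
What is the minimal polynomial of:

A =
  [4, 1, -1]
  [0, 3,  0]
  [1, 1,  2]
x^2 - 6*x + 9

The characteristic polynomial is χ_A(x) = (x - 3)^3, so the eigenvalues are known. The minimal polynomial is
  m_A(x) = Π_λ (x − λ)^{k_λ}
where k_λ is the size of the *largest* Jordan block for λ (equivalently, the smallest k with (A − λI)^k v = 0 for every generalised eigenvector v of λ).

  λ = 3: largest Jordan block has size 2, contributing (x − 3)^2

So m_A(x) = (x - 3)^2 = x^2 - 6*x + 9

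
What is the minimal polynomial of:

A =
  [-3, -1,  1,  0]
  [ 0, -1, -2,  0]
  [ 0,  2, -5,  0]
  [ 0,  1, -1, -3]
x^2 + 6*x + 9

The characteristic polynomial is χ_A(x) = (x + 3)^4, so the eigenvalues are known. The minimal polynomial is
  m_A(x) = Π_λ (x − λ)^{k_λ}
where k_λ is the size of the *largest* Jordan block for λ (equivalently, the smallest k with (A − λI)^k v = 0 for every generalised eigenvector v of λ).

  λ = -3: largest Jordan block has size 2, contributing (x + 3)^2

So m_A(x) = (x + 3)^2 = x^2 + 6*x + 9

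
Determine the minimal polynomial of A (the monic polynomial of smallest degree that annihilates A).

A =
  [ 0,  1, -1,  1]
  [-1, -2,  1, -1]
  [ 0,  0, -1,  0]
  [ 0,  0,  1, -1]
x^3 + 3*x^2 + 3*x + 1

The characteristic polynomial is χ_A(x) = (x + 1)^4, so the eigenvalues are known. The minimal polynomial is
  m_A(x) = Π_λ (x − λ)^{k_λ}
where k_λ is the size of the *largest* Jordan block for λ (equivalently, the smallest k with (A − λI)^k v = 0 for every generalised eigenvector v of λ).

  λ = -1: largest Jordan block has size 3, contributing (x + 1)^3

So m_A(x) = (x + 1)^3 = x^3 + 3*x^2 + 3*x + 1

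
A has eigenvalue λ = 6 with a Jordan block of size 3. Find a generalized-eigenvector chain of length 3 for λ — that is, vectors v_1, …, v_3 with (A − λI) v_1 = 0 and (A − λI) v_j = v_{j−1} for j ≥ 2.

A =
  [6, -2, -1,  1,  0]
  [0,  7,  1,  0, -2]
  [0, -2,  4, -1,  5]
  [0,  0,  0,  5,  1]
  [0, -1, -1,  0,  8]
A Jordan chain for λ = 6 of length 3:
v_1 = (0, 1, -3, -1, -1)ᵀ
v_2 = (-2, 1, -2, 0, -1)ᵀ
v_3 = (0, 1, 0, 0, 0)ᵀ

Let N = A − (6)·I. We want v_3 with N^3 v_3 = 0 but N^2 v_3 ≠ 0; then v_{j-1} := N · v_j for j = 3, …, 2.

Pick v_3 = (0, 1, 0, 0, 0)ᵀ.
Then v_2 = N · v_3 = (-2, 1, -2, 0, -1)ᵀ.
Then v_1 = N · v_2 = (0, 1, -3, -1, -1)ᵀ.

Sanity check: (A − (6)·I) v_1 = (0, 0, 0, 0, 0)ᵀ = 0. ✓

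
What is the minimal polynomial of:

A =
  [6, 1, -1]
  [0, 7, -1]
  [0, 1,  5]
x^2 - 12*x + 36

The characteristic polynomial is χ_A(x) = (x - 6)^3, so the eigenvalues are known. The minimal polynomial is
  m_A(x) = Π_λ (x − λ)^{k_λ}
where k_λ is the size of the *largest* Jordan block for λ (equivalently, the smallest k with (A − λI)^k v = 0 for every generalised eigenvector v of λ).

  λ = 6: largest Jordan block has size 2, contributing (x − 6)^2

So m_A(x) = (x - 6)^2 = x^2 - 12*x + 36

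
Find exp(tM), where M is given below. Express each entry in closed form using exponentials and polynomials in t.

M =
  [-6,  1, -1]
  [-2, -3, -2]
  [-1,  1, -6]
e^{tM} =
  [-t*exp(-5*t) + exp(-5*t), t*exp(-5*t), -t*exp(-5*t)]
  [-2*t*exp(-5*t), 2*t*exp(-5*t) + exp(-5*t), -2*t*exp(-5*t)]
  [-t*exp(-5*t), t*exp(-5*t), -t*exp(-5*t) + exp(-5*t)]

Strategy: write M = P · J · P⁻¹ where J is a Jordan canonical form, so e^{tM} = P · e^{tJ} · P⁻¹, and e^{tJ} can be computed block-by-block.

M has Jordan form
J =
  [-5,  1,  0]
  [ 0, -5,  0]
  [ 0,  0, -5]
(up to reordering of blocks).

Per-block formulas:
  For a 2×2 Jordan block J_2(-5): exp(t · J_2(-5)) = e^(-5t)·(I + t·N), where N is the 2×2 nilpotent shift.
  For a 1×1 block at λ = -5: exp(t · [-5]) = [e^(-5t)].

After assembling e^{tJ} and conjugating by P, we get:

e^{tM} =
  [-t*exp(-5*t) + exp(-5*t), t*exp(-5*t), -t*exp(-5*t)]
  [-2*t*exp(-5*t), 2*t*exp(-5*t) + exp(-5*t), -2*t*exp(-5*t)]
  [-t*exp(-5*t), t*exp(-5*t), -t*exp(-5*t) + exp(-5*t)]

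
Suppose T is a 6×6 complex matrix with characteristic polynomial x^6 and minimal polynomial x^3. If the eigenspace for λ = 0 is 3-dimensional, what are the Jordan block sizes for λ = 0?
Block sizes for λ = 0: [3, 2, 1]

Step 1 — from the characteristic polynomial, algebraic multiplicity of λ = 0 is 6. From dim ker(T − (0)·I) = 3, there are exactly 3 Jordan blocks for λ = 0.
Step 2 — from the minimal polynomial, the factor (x − 0)^3 tells us the largest block for λ = 0 has size 3.
Step 3 — with total size 6, 3 blocks, and largest block 3, the block sizes (in nonincreasing order) are [3, 2, 1].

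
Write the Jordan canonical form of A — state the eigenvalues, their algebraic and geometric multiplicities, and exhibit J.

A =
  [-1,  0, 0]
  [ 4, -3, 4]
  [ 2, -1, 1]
J_2(-1) ⊕ J_1(-1)

The characteristic polynomial is
  det(x·I − A) = x^3 + 3*x^2 + 3*x + 1 = (x + 1)^3

Eigenvalues and multiplicities (the geometric multiplicity of λ is n − rank(A − λI), which equals the number of Jordan blocks for λ):
  λ = -1: algebraic multiplicity = 3, geometric multiplicity = 2

Determining the block sizes for each eigenvalue:
  λ = -1: 2 blocks summing to 3 forces exactly one block of size 2 and the rest size 1 → block sizes [2, 1]

Assembling the blocks gives a Jordan form
J =
  [-1,  1,  0]
  [ 0, -1,  0]
  [ 0,  0, -1]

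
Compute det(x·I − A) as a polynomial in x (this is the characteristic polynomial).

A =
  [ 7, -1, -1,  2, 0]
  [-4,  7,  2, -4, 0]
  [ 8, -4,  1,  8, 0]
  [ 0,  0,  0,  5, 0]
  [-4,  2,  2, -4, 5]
x^5 - 25*x^4 + 250*x^3 - 1250*x^2 + 3125*x - 3125

Expanding det(x·I − A) (e.g. by cofactor expansion or by noting that A is similar to its Jordan form J, which has the same characteristic polynomial as A) gives
  χ_A(x) = x^5 - 25*x^4 + 250*x^3 - 1250*x^2 + 3125*x - 3125
which factors as (x - 5)^5. The eigenvalues (with algebraic multiplicities) are λ = 5 with multiplicity 5.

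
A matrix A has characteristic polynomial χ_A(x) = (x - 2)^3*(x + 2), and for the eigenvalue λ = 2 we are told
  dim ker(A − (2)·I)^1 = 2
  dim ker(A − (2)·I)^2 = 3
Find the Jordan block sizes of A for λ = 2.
Block sizes for λ = 2: [2, 1]

From the dimensions of kernels of powers, the number of Jordan blocks of size at least j is d_j − d_{j−1} where d_j = dim ker(N^j) (with d_0 = 0). Computing the differences gives [2, 1].
The number of blocks of size exactly k is (#blocks of size ≥ k) − (#blocks of size ≥ k + 1), so the partition is: 1 block(s) of size 1, 1 block(s) of size 2.
In nonincreasing order the block sizes are [2, 1].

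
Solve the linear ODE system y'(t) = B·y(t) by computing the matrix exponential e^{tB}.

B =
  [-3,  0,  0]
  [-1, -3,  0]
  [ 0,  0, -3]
e^{tB} =
  [exp(-3*t), 0, 0]
  [-t*exp(-3*t), exp(-3*t), 0]
  [0, 0, exp(-3*t)]

Strategy: write B = P · J · P⁻¹ where J is a Jordan canonical form, so e^{tB} = P · e^{tJ} · P⁻¹, and e^{tJ} can be computed block-by-block.

B has Jordan form
J =
  [-3,  1,  0]
  [ 0, -3,  0]
  [ 0,  0, -3]
(up to reordering of blocks).

Per-block formulas:
  For a 1×1 block at λ = -3: exp(t · [-3]) = [e^(-3t)].
  For a 2×2 Jordan block J_2(-3): exp(t · J_2(-3)) = e^(-3t)·(I + t·N), where N is the 2×2 nilpotent shift.

After assembling e^{tJ} and conjugating by P, we get:

e^{tB} =
  [exp(-3*t), 0, 0]
  [-t*exp(-3*t), exp(-3*t), 0]
  [0, 0, exp(-3*t)]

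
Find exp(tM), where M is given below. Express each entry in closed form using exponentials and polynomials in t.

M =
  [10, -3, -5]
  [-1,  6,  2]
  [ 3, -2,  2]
e^{tM} =
  [2*t^2*exp(6*t) + 4*t*exp(6*t) + exp(6*t), -t^2*exp(6*t) - 3*t*exp(6*t), -3*t^2*exp(6*t) - 5*t*exp(6*t)]
  [t^2*exp(6*t) - t*exp(6*t), -t^2*exp(6*t)/2 + exp(6*t), -3*t^2*exp(6*t)/2 + 2*t*exp(6*t)]
  [t^2*exp(6*t) + 3*t*exp(6*t), -t^2*exp(6*t)/2 - 2*t*exp(6*t), -3*t^2*exp(6*t)/2 - 4*t*exp(6*t) + exp(6*t)]

Strategy: write M = P · J · P⁻¹ where J is a Jordan canonical form, so e^{tM} = P · e^{tJ} · P⁻¹, and e^{tJ} can be computed block-by-block.

M has Jordan form
J =
  [6, 1, 0]
  [0, 6, 1]
  [0, 0, 6]
(up to reordering of blocks).

Per-block formulas:
  For a 3×3 Jordan block J_3(6): exp(t · J_3(6)) = e^(6t)·(I + t·N + (t^2/2)·N^2), where N is the 3×3 nilpotent shift.

After assembling e^{tJ} and conjugating by P, we get:

e^{tM} =
  [2*t^2*exp(6*t) + 4*t*exp(6*t) + exp(6*t), -t^2*exp(6*t) - 3*t*exp(6*t), -3*t^2*exp(6*t) - 5*t*exp(6*t)]
  [t^2*exp(6*t) - t*exp(6*t), -t^2*exp(6*t)/2 + exp(6*t), -3*t^2*exp(6*t)/2 + 2*t*exp(6*t)]
  [t^2*exp(6*t) + 3*t*exp(6*t), -t^2*exp(6*t)/2 - 2*t*exp(6*t), -3*t^2*exp(6*t)/2 - 4*t*exp(6*t) + exp(6*t)]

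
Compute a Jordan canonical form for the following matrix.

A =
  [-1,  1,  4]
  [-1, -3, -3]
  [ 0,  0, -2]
J_3(-2)

The characteristic polynomial is
  det(x·I − A) = x^3 + 6*x^2 + 12*x + 8 = (x + 2)^3

Eigenvalues and multiplicities (the geometric multiplicity of λ is n − rank(A − λI), which equals the number of Jordan blocks for λ):
  λ = -2: algebraic multiplicity = 3, geometric multiplicity = 1

Determining the block sizes for each eigenvalue:
  λ = -2: one block (gm = 1), so the single block has size am = 3 → block sizes [3]

Assembling the blocks gives a Jordan form
J =
  [-2,  1,  0]
  [ 0, -2,  1]
  [ 0,  0, -2]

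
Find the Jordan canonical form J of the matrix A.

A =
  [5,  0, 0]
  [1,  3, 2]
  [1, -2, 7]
J_2(5) ⊕ J_1(5)

The characteristic polynomial is
  det(x·I − A) = x^3 - 15*x^2 + 75*x - 125 = (x - 5)^3

Eigenvalues and multiplicities (the geometric multiplicity of λ is n − rank(A − λI), which equals the number of Jordan blocks for λ):
  λ = 5: algebraic multiplicity = 3, geometric multiplicity = 2

Determining the block sizes for each eigenvalue:
  λ = 5: 2 blocks summing to 3 forces exactly one block of size 2 and the rest size 1 → block sizes [2, 1]

Assembling the blocks gives a Jordan form
J =
  [5, 1, 0]
  [0, 5, 0]
  [0, 0, 5]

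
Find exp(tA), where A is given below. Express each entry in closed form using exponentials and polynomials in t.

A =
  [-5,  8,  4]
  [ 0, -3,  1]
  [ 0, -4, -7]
e^{tA} =
  [exp(-5*t), 8*t*exp(-5*t), 4*t*exp(-5*t)]
  [0, 2*t*exp(-5*t) + exp(-5*t), t*exp(-5*t)]
  [0, -4*t*exp(-5*t), -2*t*exp(-5*t) + exp(-5*t)]

Strategy: write A = P · J · P⁻¹ where J is a Jordan canonical form, so e^{tA} = P · e^{tJ} · P⁻¹, and e^{tJ} can be computed block-by-block.

A has Jordan form
J =
  [-5,  1,  0]
  [ 0, -5,  0]
  [ 0,  0, -5]
(up to reordering of blocks).

Per-block formulas:
  For a 1×1 block at λ = -5: exp(t · [-5]) = [e^(-5t)].
  For a 2×2 Jordan block J_2(-5): exp(t · J_2(-5)) = e^(-5t)·(I + t·N), where N is the 2×2 nilpotent shift.

After assembling e^{tJ} and conjugating by P, we get:

e^{tA} =
  [exp(-5*t), 8*t*exp(-5*t), 4*t*exp(-5*t)]
  [0, 2*t*exp(-5*t) + exp(-5*t), t*exp(-5*t)]
  [0, -4*t*exp(-5*t), -2*t*exp(-5*t) + exp(-5*t)]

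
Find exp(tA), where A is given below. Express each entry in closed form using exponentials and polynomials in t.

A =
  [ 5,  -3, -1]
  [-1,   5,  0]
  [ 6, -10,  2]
e^{tA} =
  [-t^2*exp(4*t) + t*exp(4*t) + exp(4*t), 2*t^2*exp(4*t) - 3*t*exp(4*t), t^2*exp(4*t)/2 - t*exp(4*t)]
  [-t^2*exp(4*t) - t*exp(4*t), 2*t^2*exp(4*t) + t*exp(4*t) + exp(4*t), t^2*exp(4*t)/2]
  [2*t^2*exp(4*t) + 6*t*exp(4*t), -4*t^2*exp(4*t) - 10*t*exp(4*t), -t^2*exp(4*t) - 2*t*exp(4*t) + exp(4*t)]

Strategy: write A = P · J · P⁻¹ where J is a Jordan canonical form, so e^{tA} = P · e^{tJ} · P⁻¹, and e^{tJ} can be computed block-by-block.

A has Jordan form
J =
  [4, 1, 0]
  [0, 4, 1]
  [0, 0, 4]
(up to reordering of blocks).

Per-block formulas:
  For a 3×3 Jordan block J_3(4): exp(t · J_3(4)) = e^(4t)·(I + t·N + (t^2/2)·N^2), where N is the 3×3 nilpotent shift.

After assembling e^{tJ} and conjugating by P, we get:

e^{tA} =
  [-t^2*exp(4*t) + t*exp(4*t) + exp(4*t), 2*t^2*exp(4*t) - 3*t*exp(4*t), t^2*exp(4*t)/2 - t*exp(4*t)]
  [-t^2*exp(4*t) - t*exp(4*t), 2*t^2*exp(4*t) + t*exp(4*t) + exp(4*t), t^2*exp(4*t)/2]
  [2*t^2*exp(4*t) + 6*t*exp(4*t), -4*t^2*exp(4*t) - 10*t*exp(4*t), -t^2*exp(4*t) - 2*t*exp(4*t) + exp(4*t)]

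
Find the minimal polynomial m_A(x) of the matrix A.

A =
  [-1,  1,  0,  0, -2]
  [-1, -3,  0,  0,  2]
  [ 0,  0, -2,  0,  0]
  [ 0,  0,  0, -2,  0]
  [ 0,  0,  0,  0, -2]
x^2 + 4*x + 4

The characteristic polynomial is χ_A(x) = (x + 2)^5, so the eigenvalues are known. The minimal polynomial is
  m_A(x) = Π_λ (x − λ)^{k_λ}
where k_λ is the size of the *largest* Jordan block for λ (equivalently, the smallest k with (A − λI)^k v = 0 for every generalised eigenvector v of λ).

  λ = -2: largest Jordan block has size 2, contributing (x + 2)^2

So m_A(x) = (x + 2)^2 = x^2 + 4*x + 4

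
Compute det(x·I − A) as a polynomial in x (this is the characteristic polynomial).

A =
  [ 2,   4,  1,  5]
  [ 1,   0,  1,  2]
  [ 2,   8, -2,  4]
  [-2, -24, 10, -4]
x^4 + 4*x^3

Expanding det(x·I − A) (e.g. by cofactor expansion or by noting that A is similar to its Jordan form J, which has the same characteristic polynomial as A) gives
  χ_A(x) = x^4 + 4*x^3
which factors as x^3*(x + 4). The eigenvalues (with algebraic multiplicities) are λ = -4 with multiplicity 1, λ = 0 with multiplicity 3.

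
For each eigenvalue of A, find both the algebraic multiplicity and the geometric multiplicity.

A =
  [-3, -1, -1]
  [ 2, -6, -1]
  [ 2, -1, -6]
λ = -5: alg = 3, geom = 2

Step 1 — factor the characteristic polynomial to read off the algebraic multiplicities:
  χ_A(x) = (x + 5)^3

Step 2 — compute geometric multiplicities via the rank-nullity identity g(λ) = n − rank(A − λI):
  rank(A − (-5)·I) = 1, so dim ker(A − (-5)·I) = n − 1 = 2

Summary:
  λ = -5: algebraic multiplicity = 3, geometric multiplicity = 2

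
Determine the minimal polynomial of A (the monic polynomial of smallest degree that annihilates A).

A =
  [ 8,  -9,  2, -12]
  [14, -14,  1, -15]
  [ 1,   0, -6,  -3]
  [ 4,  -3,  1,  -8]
x^3 + 15*x^2 + 75*x + 125

The characteristic polynomial is χ_A(x) = (x + 5)^4, so the eigenvalues are known. The minimal polynomial is
  m_A(x) = Π_λ (x − λ)^{k_λ}
where k_λ is the size of the *largest* Jordan block for λ (equivalently, the smallest k with (A − λI)^k v = 0 for every generalised eigenvector v of λ).

  λ = -5: largest Jordan block has size 3, contributing (x + 5)^3

So m_A(x) = (x + 5)^3 = x^3 + 15*x^2 + 75*x + 125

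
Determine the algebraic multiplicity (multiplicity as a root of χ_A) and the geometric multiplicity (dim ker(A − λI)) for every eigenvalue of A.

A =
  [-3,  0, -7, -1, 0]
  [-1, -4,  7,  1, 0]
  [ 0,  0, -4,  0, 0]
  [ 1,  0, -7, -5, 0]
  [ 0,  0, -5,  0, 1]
λ = -4: alg = 4, geom = 3; λ = 1: alg = 1, geom = 1

Step 1 — factor the characteristic polynomial to read off the algebraic multiplicities:
  χ_A(x) = (x - 1)*(x + 4)^4

Step 2 — compute geometric multiplicities via the rank-nullity identity g(λ) = n − rank(A − λI):
  rank(A − (-4)·I) = 2, so dim ker(A − (-4)·I) = n − 2 = 3
  rank(A − (1)·I) = 4, so dim ker(A − (1)·I) = n − 4 = 1

Summary:
  λ = -4: algebraic multiplicity = 4, geometric multiplicity = 3
  λ = 1: algebraic multiplicity = 1, geometric multiplicity = 1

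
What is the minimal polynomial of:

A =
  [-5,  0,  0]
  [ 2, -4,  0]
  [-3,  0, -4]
x^2 + 9*x + 20

The characteristic polynomial is χ_A(x) = (x + 4)^2*(x + 5), so the eigenvalues are known. The minimal polynomial is
  m_A(x) = Π_λ (x − λ)^{k_λ}
where k_λ is the size of the *largest* Jordan block for λ (equivalently, the smallest k with (A − λI)^k v = 0 for every generalised eigenvector v of λ).

  λ = -5: largest Jordan block has size 1, contributing (x + 5)
  λ = -4: largest Jordan block has size 1, contributing (x + 4)

So m_A(x) = (x + 4)*(x + 5) = x^2 + 9*x + 20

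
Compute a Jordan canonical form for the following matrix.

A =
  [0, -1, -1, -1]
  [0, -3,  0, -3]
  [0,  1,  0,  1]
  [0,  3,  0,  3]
J_3(0) ⊕ J_1(0)

The characteristic polynomial is
  det(x·I − A) = x^4

Eigenvalues and multiplicities (the geometric multiplicity of λ is n − rank(A − λI), which equals the number of Jordan blocks for λ):
  λ = 0: algebraic multiplicity = 4, geometric multiplicity = 2

Determining the block sizes for each eigenvalue:
  λ = 0: with am = 4 and gm = 2, the partition is not yet determined (e.g. several partitions of 4 into 2 parts exist). Let N = A − (0)·I. Computing rank(N^1) = 2, rank(N^2) = 1, rank(N^3) = 0; the number of blocks of size ≥ j is rank(N^{j−1}) − rank(N^j), giving [2, 1, 1]. So we have 1 block(s) of size 3, 1 block(s) of size 1 → block sizes [3, 1]

Assembling the blocks gives a Jordan form
J =
  [0, 1, 0, 0]
  [0, 0, 1, 0]
  [0, 0, 0, 0]
  [0, 0, 0, 0]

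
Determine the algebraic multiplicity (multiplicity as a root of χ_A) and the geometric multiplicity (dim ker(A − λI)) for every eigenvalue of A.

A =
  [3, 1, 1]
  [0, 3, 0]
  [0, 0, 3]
λ = 3: alg = 3, geom = 2

Step 1 — factor the characteristic polynomial to read off the algebraic multiplicities:
  χ_A(x) = (x - 3)^3

Step 2 — compute geometric multiplicities via the rank-nullity identity g(λ) = n − rank(A − λI):
  rank(A − (3)·I) = 1, so dim ker(A − (3)·I) = n − 1 = 2

Summary:
  λ = 3: algebraic multiplicity = 3, geometric multiplicity = 2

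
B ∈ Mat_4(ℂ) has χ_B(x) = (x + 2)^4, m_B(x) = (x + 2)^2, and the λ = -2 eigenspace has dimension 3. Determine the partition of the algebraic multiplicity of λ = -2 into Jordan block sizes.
Block sizes for λ = -2: [2, 1, 1]

Step 1 — from the characteristic polynomial, algebraic multiplicity of λ = -2 is 4. From dim ker(B − (-2)·I) = 3, there are exactly 3 Jordan blocks for λ = -2.
Step 2 — from the minimal polynomial, the factor (x + 2)^2 tells us the largest block for λ = -2 has size 2.
Step 3 — with total size 4, 3 blocks, and largest block 2, the block sizes (in nonincreasing order) are [2, 1, 1].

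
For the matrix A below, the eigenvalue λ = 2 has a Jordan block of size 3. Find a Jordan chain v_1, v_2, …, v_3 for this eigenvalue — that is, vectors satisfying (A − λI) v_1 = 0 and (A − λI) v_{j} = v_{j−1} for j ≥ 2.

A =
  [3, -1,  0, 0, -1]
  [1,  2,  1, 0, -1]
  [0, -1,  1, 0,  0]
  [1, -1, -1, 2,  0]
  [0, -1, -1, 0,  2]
A Jordan chain for λ = 2 of length 3:
v_1 = (0, 1, -1, 0, -1)ᵀ
v_2 = (1, 1, 0, 1, 0)ᵀ
v_3 = (1, 0, 0, 0, 0)ᵀ

Let N = A − (2)·I. We want v_3 with N^3 v_3 = 0 but N^2 v_3 ≠ 0; then v_{j-1} := N · v_j for j = 3, …, 2.

Pick v_3 = (1, 0, 0, 0, 0)ᵀ.
Then v_2 = N · v_3 = (1, 1, 0, 1, 0)ᵀ.
Then v_1 = N · v_2 = (0, 1, -1, 0, -1)ᵀ.

Sanity check: (A − (2)·I) v_1 = (0, 0, 0, 0, 0)ᵀ = 0. ✓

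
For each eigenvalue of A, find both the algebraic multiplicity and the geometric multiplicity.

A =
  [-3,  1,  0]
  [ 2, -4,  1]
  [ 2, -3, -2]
λ = -3: alg = 3, geom = 1

Step 1 — factor the characteristic polynomial to read off the algebraic multiplicities:
  χ_A(x) = (x + 3)^3

Step 2 — compute geometric multiplicities via the rank-nullity identity g(λ) = n − rank(A − λI):
  rank(A − (-3)·I) = 2, so dim ker(A − (-3)·I) = n − 2 = 1

Summary:
  λ = -3: algebraic multiplicity = 3, geometric multiplicity = 1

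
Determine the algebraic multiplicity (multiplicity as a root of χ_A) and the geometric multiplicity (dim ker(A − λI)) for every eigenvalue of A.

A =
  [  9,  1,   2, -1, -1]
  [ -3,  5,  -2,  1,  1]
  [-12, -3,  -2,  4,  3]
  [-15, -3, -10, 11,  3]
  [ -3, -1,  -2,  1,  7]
λ = 6: alg = 5, geom = 3

Step 1 — factor the characteristic polynomial to read off the algebraic multiplicities:
  χ_A(x) = (x - 6)^5

Step 2 — compute geometric multiplicities via the rank-nullity identity g(λ) = n − rank(A − λI):
  rank(A − (6)·I) = 2, so dim ker(A − (6)·I) = n − 2 = 3

Summary:
  λ = 6: algebraic multiplicity = 5, geometric multiplicity = 3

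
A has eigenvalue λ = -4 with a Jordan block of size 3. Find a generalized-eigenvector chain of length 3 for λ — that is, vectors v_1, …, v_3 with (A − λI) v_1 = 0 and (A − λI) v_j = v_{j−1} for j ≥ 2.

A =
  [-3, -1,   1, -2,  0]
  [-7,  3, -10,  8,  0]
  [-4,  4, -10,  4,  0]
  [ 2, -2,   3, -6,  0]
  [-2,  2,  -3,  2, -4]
A Jordan chain for λ = -4 of length 3:
v_1 = (-1, 7, 4, -2, 2)ᵀ
v_2 = (1, -10, -6, 3, -3)ᵀ
v_3 = (0, 0, 1, 0, 0)ᵀ

Let N = A − (-4)·I. We want v_3 with N^3 v_3 = 0 but N^2 v_3 ≠ 0; then v_{j-1} := N · v_j for j = 3, …, 2.

Pick v_3 = (0, 0, 1, 0, 0)ᵀ.
Then v_2 = N · v_3 = (1, -10, -6, 3, -3)ᵀ.
Then v_1 = N · v_2 = (-1, 7, 4, -2, 2)ᵀ.

Sanity check: (A − (-4)·I) v_1 = (0, 0, 0, 0, 0)ᵀ = 0. ✓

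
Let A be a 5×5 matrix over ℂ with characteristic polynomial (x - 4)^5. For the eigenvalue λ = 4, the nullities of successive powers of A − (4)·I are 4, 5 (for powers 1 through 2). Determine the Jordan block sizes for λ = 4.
Block sizes for λ = 4: [2, 1, 1, 1]

From the dimensions of kernels of powers, the number of Jordan blocks of size at least j is d_j − d_{j−1} where d_j = dim ker(N^j) (with d_0 = 0). Computing the differences gives [4, 1].
The number of blocks of size exactly k is (#blocks of size ≥ k) − (#blocks of size ≥ k + 1), so the partition is: 3 block(s) of size 1, 1 block(s) of size 2.
In nonincreasing order the block sizes are [2, 1, 1, 1].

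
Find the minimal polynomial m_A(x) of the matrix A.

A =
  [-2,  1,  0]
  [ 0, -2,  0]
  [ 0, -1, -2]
x^2 + 4*x + 4

The characteristic polynomial is χ_A(x) = (x + 2)^3, so the eigenvalues are known. The minimal polynomial is
  m_A(x) = Π_λ (x − λ)^{k_λ}
where k_λ is the size of the *largest* Jordan block for λ (equivalently, the smallest k with (A − λI)^k v = 0 for every generalised eigenvector v of λ).

  λ = -2: largest Jordan block has size 2, contributing (x + 2)^2

So m_A(x) = (x + 2)^2 = x^2 + 4*x + 4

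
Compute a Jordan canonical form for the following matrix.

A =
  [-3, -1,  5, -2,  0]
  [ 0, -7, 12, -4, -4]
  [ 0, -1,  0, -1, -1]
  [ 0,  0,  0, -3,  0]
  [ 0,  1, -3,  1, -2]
J_3(-3) ⊕ J_1(-3) ⊕ J_1(-3)

The characteristic polynomial is
  det(x·I − A) = x^5 + 15*x^4 + 90*x^3 + 270*x^2 + 405*x + 243 = (x + 3)^5

Eigenvalues and multiplicities (the geometric multiplicity of λ is n − rank(A − λI), which equals the number of Jordan blocks for λ):
  λ = -3: algebraic multiplicity = 5, geometric multiplicity = 3

Determining the block sizes for each eigenvalue:
  λ = -3: with am = 5 and gm = 3, the partition is not yet determined (e.g. several partitions of 5 into 3 parts exist). Let N = A − (-3)·I. Computing rank(N^1) = 2, rank(N^2) = 1, rank(N^3) = 0; the number of blocks of size ≥ j is rank(N^{j−1}) − rank(N^j), giving [3, 1, 1]. So we have 1 block(s) of size 3, 2 block(s) of size 1 → block sizes [3, 1, 1]

Assembling the blocks gives a Jordan form
J =
  [-3,  1,  0,  0,  0]
  [ 0, -3,  1,  0,  0]
  [ 0,  0, -3,  0,  0]
  [ 0,  0,  0, -3,  0]
  [ 0,  0,  0,  0, -3]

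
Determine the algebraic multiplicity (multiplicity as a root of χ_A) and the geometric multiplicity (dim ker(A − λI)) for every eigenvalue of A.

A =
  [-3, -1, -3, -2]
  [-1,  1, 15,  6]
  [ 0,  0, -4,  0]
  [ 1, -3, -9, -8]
λ = -4: alg = 3, geom = 2; λ = -2: alg = 1, geom = 1

Step 1 — factor the characteristic polynomial to read off the algebraic multiplicities:
  χ_A(x) = (x + 2)*(x + 4)^3

Step 2 — compute geometric multiplicities via the rank-nullity identity g(λ) = n − rank(A − λI):
  rank(A − (-4)·I) = 2, so dim ker(A − (-4)·I) = n − 2 = 2
  rank(A − (-2)·I) = 3, so dim ker(A − (-2)·I) = n − 3 = 1

Summary:
  λ = -4: algebraic multiplicity = 3, geometric multiplicity = 2
  λ = -2: algebraic multiplicity = 1, geometric multiplicity = 1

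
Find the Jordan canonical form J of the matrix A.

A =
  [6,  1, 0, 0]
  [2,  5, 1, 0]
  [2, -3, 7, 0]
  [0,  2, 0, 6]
J_3(6) ⊕ J_1(6)

The characteristic polynomial is
  det(x·I − A) = x^4 - 24*x^3 + 216*x^2 - 864*x + 1296 = (x - 6)^4

Eigenvalues and multiplicities (the geometric multiplicity of λ is n − rank(A − λI), which equals the number of Jordan blocks for λ):
  λ = 6: algebraic multiplicity = 4, geometric multiplicity = 2

Determining the block sizes for each eigenvalue:
  λ = 6: with am = 4 and gm = 2, the partition is not yet determined (e.g. several partitions of 4 into 2 parts exist). Let N = A − (6)·I. Computing rank(N^1) = 2, rank(N^2) = 1, rank(N^3) = 0; the number of blocks of size ≥ j is rank(N^{j−1}) − rank(N^j), giving [2, 1, 1]. So we have 1 block(s) of size 3, 1 block(s) of size 1 → block sizes [3, 1]

Assembling the blocks gives a Jordan form
J =
  [6, 1, 0, 0]
  [0, 6, 1, 0]
  [0, 0, 6, 0]
  [0, 0, 0, 6]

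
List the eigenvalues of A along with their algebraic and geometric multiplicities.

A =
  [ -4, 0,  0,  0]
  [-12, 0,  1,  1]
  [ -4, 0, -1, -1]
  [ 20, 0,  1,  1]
λ = -4: alg = 1, geom = 1; λ = 0: alg = 3, geom = 2

Step 1 — factor the characteristic polynomial to read off the algebraic multiplicities:
  χ_A(x) = x^3*(x + 4)

Step 2 — compute geometric multiplicities via the rank-nullity identity g(λ) = n − rank(A − λI):
  rank(A − (-4)·I) = 3, so dim ker(A − (-4)·I) = n − 3 = 1
  rank(A − (0)·I) = 2, so dim ker(A − (0)·I) = n − 2 = 2

Summary:
  λ = -4: algebraic multiplicity = 1, geometric multiplicity = 1
  λ = 0: algebraic multiplicity = 3, geometric multiplicity = 2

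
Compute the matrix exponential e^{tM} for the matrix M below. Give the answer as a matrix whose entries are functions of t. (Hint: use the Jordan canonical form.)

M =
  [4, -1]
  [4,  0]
e^{tM} =
  [2*t*exp(2*t) + exp(2*t), -t*exp(2*t)]
  [4*t*exp(2*t), -2*t*exp(2*t) + exp(2*t)]

Strategy: write M = P · J · P⁻¹ where J is a Jordan canonical form, so e^{tM} = P · e^{tJ} · P⁻¹, and e^{tJ} can be computed block-by-block.

M has Jordan form
J =
  [2, 1]
  [0, 2]
(up to reordering of blocks).

Per-block formulas:
  For a 2×2 Jordan block J_2(2): exp(t · J_2(2)) = e^(2t)·(I + t·N), where N is the 2×2 nilpotent shift.

After assembling e^{tJ} and conjugating by P, we get:

e^{tM} =
  [2*t*exp(2*t) + exp(2*t), -t*exp(2*t)]
  [4*t*exp(2*t), -2*t*exp(2*t) + exp(2*t)]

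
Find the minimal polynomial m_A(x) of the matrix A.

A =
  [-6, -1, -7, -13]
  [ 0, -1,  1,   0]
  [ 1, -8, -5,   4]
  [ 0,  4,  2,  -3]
x^4 + 15*x^3 + 84*x^2 + 208*x + 192

The characteristic polynomial is χ_A(x) = (x + 3)*(x + 4)^3, so the eigenvalues are known. The minimal polynomial is
  m_A(x) = Π_λ (x − λ)^{k_λ}
where k_λ is the size of the *largest* Jordan block for λ (equivalently, the smallest k with (A − λI)^k v = 0 for every generalised eigenvector v of λ).

  λ = -4: largest Jordan block has size 3, contributing (x + 4)^3
  λ = -3: largest Jordan block has size 1, contributing (x + 3)

So m_A(x) = (x + 3)*(x + 4)^3 = x^4 + 15*x^3 + 84*x^2 + 208*x + 192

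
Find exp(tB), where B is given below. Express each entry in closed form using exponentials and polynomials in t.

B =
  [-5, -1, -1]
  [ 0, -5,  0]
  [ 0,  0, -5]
e^{tB} =
  [exp(-5*t), -t*exp(-5*t), -t*exp(-5*t)]
  [0, exp(-5*t), 0]
  [0, 0, exp(-5*t)]

Strategy: write B = P · J · P⁻¹ where J is a Jordan canonical form, so e^{tB} = P · e^{tJ} · P⁻¹, and e^{tJ} can be computed block-by-block.

B has Jordan form
J =
  [-5,  1,  0]
  [ 0, -5,  0]
  [ 0,  0, -5]
(up to reordering of blocks).

Per-block formulas:
  For a 2×2 Jordan block J_2(-5): exp(t · J_2(-5)) = e^(-5t)·(I + t·N), where N is the 2×2 nilpotent shift.
  For a 1×1 block at λ = -5: exp(t · [-5]) = [e^(-5t)].

After assembling e^{tJ} and conjugating by P, we get:

e^{tB} =
  [exp(-5*t), -t*exp(-5*t), -t*exp(-5*t)]
  [0, exp(-5*t), 0]
  [0, 0, exp(-5*t)]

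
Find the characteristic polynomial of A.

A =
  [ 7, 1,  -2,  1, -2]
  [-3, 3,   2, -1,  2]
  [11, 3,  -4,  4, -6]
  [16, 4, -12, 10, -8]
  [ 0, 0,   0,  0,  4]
x^5 - 20*x^4 + 160*x^3 - 640*x^2 + 1280*x - 1024

Expanding det(x·I − A) (e.g. by cofactor expansion or by noting that A is similar to its Jordan form J, which has the same characteristic polynomial as A) gives
  χ_A(x) = x^5 - 20*x^4 + 160*x^3 - 640*x^2 + 1280*x - 1024
which factors as (x - 4)^5. The eigenvalues (with algebraic multiplicities) are λ = 4 with multiplicity 5.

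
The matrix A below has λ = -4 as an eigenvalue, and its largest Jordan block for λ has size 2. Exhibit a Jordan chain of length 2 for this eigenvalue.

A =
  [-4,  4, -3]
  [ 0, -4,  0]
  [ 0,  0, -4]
A Jordan chain for λ = -4 of length 2:
v_1 = (4, 0, 0)ᵀ
v_2 = (0, 1, 0)ᵀ

Let N = A − (-4)·I. We want v_2 with N^2 v_2 = 0 but N^1 v_2 ≠ 0; then v_{j-1} := N · v_j for j = 2, …, 2.

Pick v_2 = (0, 1, 0)ᵀ.
Then v_1 = N · v_2 = (4, 0, 0)ᵀ.

Sanity check: (A − (-4)·I) v_1 = (0, 0, 0)ᵀ = 0. ✓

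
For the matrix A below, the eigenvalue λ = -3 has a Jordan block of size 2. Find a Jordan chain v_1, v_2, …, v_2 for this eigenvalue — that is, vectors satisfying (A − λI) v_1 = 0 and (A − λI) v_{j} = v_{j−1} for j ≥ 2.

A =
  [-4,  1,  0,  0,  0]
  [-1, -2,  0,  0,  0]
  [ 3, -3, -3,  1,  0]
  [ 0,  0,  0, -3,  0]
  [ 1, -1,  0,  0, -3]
A Jordan chain for λ = -3 of length 2:
v_1 = (-1, -1, 3, 0, 1)ᵀ
v_2 = (1, 0, 0, 0, 0)ᵀ

Let N = A − (-3)·I. We want v_2 with N^2 v_2 = 0 but N^1 v_2 ≠ 0; then v_{j-1} := N · v_j for j = 2, …, 2.

Pick v_2 = (1, 0, 0, 0, 0)ᵀ.
Then v_1 = N · v_2 = (-1, -1, 3, 0, 1)ᵀ.

Sanity check: (A − (-3)·I) v_1 = (0, 0, 0, 0, 0)ᵀ = 0. ✓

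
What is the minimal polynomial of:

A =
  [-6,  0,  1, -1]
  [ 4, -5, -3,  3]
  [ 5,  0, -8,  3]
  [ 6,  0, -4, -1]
x^3 + 15*x^2 + 75*x + 125

The characteristic polynomial is χ_A(x) = (x + 5)^4, so the eigenvalues are known. The minimal polynomial is
  m_A(x) = Π_λ (x − λ)^{k_λ}
where k_λ is the size of the *largest* Jordan block for λ (equivalently, the smallest k with (A − λI)^k v = 0 for every generalised eigenvector v of λ).

  λ = -5: largest Jordan block has size 3, contributing (x + 5)^3

So m_A(x) = (x + 5)^3 = x^3 + 15*x^2 + 75*x + 125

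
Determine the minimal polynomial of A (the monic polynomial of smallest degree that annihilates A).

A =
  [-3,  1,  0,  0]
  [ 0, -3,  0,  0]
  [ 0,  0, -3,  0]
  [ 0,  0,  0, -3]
x^2 + 6*x + 9

The characteristic polynomial is χ_A(x) = (x + 3)^4, so the eigenvalues are known. The minimal polynomial is
  m_A(x) = Π_λ (x − λ)^{k_λ}
where k_λ is the size of the *largest* Jordan block for λ (equivalently, the smallest k with (A − λI)^k v = 0 for every generalised eigenvector v of λ).

  λ = -3: largest Jordan block has size 2, contributing (x + 3)^2

So m_A(x) = (x + 3)^2 = x^2 + 6*x + 9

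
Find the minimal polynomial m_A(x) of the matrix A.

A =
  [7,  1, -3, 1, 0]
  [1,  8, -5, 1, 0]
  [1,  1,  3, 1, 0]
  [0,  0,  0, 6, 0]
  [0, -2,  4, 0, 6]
x^3 - 18*x^2 + 108*x - 216

The characteristic polynomial is χ_A(x) = (x - 6)^5, so the eigenvalues are known. The minimal polynomial is
  m_A(x) = Π_λ (x − λ)^{k_λ}
where k_λ is the size of the *largest* Jordan block for λ (equivalently, the smallest k with (A − λI)^k v = 0 for every generalised eigenvector v of λ).

  λ = 6: largest Jordan block has size 3, contributing (x − 6)^3

So m_A(x) = (x - 6)^3 = x^3 - 18*x^2 + 108*x - 216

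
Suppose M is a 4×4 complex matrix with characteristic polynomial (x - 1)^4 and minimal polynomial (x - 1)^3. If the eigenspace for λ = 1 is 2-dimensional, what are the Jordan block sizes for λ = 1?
Block sizes for λ = 1: [3, 1]

Step 1 — from the characteristic polynomial, algebraic multiplicity of λ = 1 is 4. From dim ker(M − (1)·I) = 2, there are exactly 2 Jordan blocks for λ = 1.
Step 2 — from the minimal polynomial, the factor (x − 1)^3 tells us the largest block for λ = 1 has size 3.
Step 3 — with total size 4, 2 blocks, and largest block 3, the block sizes (in nonincreasing order) are [3, 1].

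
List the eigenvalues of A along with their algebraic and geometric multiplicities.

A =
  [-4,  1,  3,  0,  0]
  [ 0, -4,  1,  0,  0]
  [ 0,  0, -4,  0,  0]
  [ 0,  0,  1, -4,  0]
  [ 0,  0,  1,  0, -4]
λ = -4: alg = 5, geom = 3

Step 1 — factor the characteristic polynomial to read off the algebraic multiplicities:
  χ_A(x) = (x + 4)^5

Step 2 — compute geometric multiplicities via the rank-nullity identity g(λ) = n − rank(A − λI):
  rank(A − (-4)·I) = 2, so dim ker(A − (-4)·I) = n − 2 = 3

Summary:
  λ = -4: algebraic multiplicity = 5, geometric multiplicity = 3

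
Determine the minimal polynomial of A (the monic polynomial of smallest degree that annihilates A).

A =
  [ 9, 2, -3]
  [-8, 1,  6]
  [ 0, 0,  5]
x^2 - 10*x + 25

The characteristic polynomial is χ_A(x) = (x - 5)^3, so the eigenvalues are known. The minimal polynomial is
  m_A(x) = Π_λ (x − λ)^{k_λ}
where k_λ is the size of the *largest* Jordan block for λ (equivalently, the smallest k with (A − λI)^k v = 0 for every generalised eigenvector v of λ).

  λ = 5: largest Jordan block has size 2, contributing (x − 5)^2

So m_A(x) = (x - 5)^2 = x^2 - 10*x + 25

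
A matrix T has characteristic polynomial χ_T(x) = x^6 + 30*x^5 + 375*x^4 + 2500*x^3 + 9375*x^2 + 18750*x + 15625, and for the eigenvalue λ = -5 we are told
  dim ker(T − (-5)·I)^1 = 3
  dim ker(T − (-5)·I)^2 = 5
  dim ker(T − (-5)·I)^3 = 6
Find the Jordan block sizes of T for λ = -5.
Block sizes for λ = -5: [3, 2, 1]

From the dimensions of kernels of powers, the number of Jordan blocks of size at least j is d_j − d_{j−1} where d_j = dim ker(N^j) (with d_0 = 0). Computing the differences gives [3, 2, 1].
The number of blocks of size exactly k is (#blocks of size ≥ k) − (#blocks of size ≥ k + 1), so the partition is: 1 block(s) of size 1, 1 block(s) of size 2, 1 block(s) of size 3.
In nonincreasing order the block sizes are [3, 2, 1].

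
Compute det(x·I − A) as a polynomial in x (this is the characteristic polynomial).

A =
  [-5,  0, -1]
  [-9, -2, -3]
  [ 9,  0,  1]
x^3 + 6*x^2 + 12*x + 8

Expanding det(x·I − A) (e.g. by cofactor expansion or by noting that A is similar to its Jordan form J, which has the same characteristic polynomial as A) gives
  χ_A(x) = x^3 + 6*x^2 + 12*x + 8
which factors as (x + 2)^3. The eigenvalues (with algebraic multiplicities) are λ = -2 with multiplicity 3.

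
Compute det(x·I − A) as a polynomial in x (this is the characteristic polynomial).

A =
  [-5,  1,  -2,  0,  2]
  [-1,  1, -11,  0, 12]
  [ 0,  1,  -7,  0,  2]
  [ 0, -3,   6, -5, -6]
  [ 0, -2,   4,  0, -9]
x^5 + 25*x^4 + 250*x^3 + 1250*x^2 + 3125*x + 3125

Expanding det(x·I − A) (e.g. by cofactor expansion or by noting that A is similar to its Jordan form J, which has the same characteristic polynomial as A) gives
  χ_A(x) = x^5 + 25*x^4 + 250*x^3 + 1250*x^2 + 3125*x + 3125
which factors as (x + 5)^5. The eigenvalues (with algebraic multiplicities) are λ = -5 with multiplicity 5.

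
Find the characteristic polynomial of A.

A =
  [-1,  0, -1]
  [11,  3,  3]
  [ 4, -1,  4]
x^3 - 6*x^2 + 12*x - 8

Expanding det(x·I − A) (e.g. by cofactor expansion or by noting that A is similar to its Jordan form J, which has the same characteristic polynomial as A) gives
  χ_A(x) = x^3 - 6*x^2 + 12*x - 8
which factors as (x - 2)^3. The eigenvalues (with algebraic multiplicities) are λ = 2 with multiplicity 3.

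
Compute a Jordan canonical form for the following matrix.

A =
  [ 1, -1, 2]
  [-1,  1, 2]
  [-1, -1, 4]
J_2(2) ⊕ J_1(2)

The characteristic polynomial is
  det(x·I − A) = x^3 - 6*x^2 + 12*x - 8 = (x - 2)^3

Eigenvalues and multiplicities (the geometric multiplicity of λ is n − rank(A − λI), which equals the number of Jordan blocks for λ):
  λ = 2: algebraic multiplicity = 3, geometric multiplicity = 2

Determining the block sizes for each eigenvalue:
  λ = 2: 2 blocks summing to 3 forces exactly one block of size 2 and the rest size 1 → block sizes [2, 1]

Assembling the blocks gives a Jordan form
J =
  [2, 1, 0]
  [0, 2, 0]
  [0, 0, 2]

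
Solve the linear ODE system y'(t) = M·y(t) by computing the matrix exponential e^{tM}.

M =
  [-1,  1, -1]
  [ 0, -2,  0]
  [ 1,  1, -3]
e^{tM} =
  [t*exp(-2*t) + exp(-2*t), t*exp(-2*t), -t*exp(-2*t)]
  [0, exp(-2*t), 0]
  [t*exp(-2*t), t*exp(-2*t), -t*exp(-2*t) + exp(-2*t)]

Strategy: write M = P · J · P⁻¹ where J is a Jordan canonical form, so e^{tM} = P · e^{tJ} · P⁻¹, and e^{tJ} can be computed block-by-block.

M has Jordan form
J =
  [-2,  1,  0]
  [ 0, -2,  0]
  [ 0,  0, -2]
(up to reordering of blocks).

Per-block formulas:
  For a 1×1 block at λ = -2: exp(t · [-2]) = [e^(-2t)].
  For a 2×2 Jordan block J_2(-2): exp(t · J_2(-2)) = e^(-2t)·(I + t·N), where N is the 2×2 nilpotent shift.

After assembling e^{tJ} and conjugating by P, we get:

e^{tM} =
  [t*exp(-2*t) + exp(-2*t), t*exp(-2*t), -t*exp(-2*t)]
  [0, exp(-2*t), 0]
  [t*exp(-2*t), t*exp(-2*t), -t*exp(-2*t) + exp(-2*t)]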